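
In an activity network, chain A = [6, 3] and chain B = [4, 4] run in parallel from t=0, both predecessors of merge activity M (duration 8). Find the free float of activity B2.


ES(B2) = sum of predecessors on chain B = 4
EF(B2) = ES + duration = 4 + 4 = 8
Successor of B2 is M. ES(M) = max(sum(A), sum(B)) = max(9, 8) = 9
Free float = ES(successor) - EF(current) = 9 - 8 = 1

1


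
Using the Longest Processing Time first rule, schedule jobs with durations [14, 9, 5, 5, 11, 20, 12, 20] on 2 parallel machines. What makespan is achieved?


Sort jobs in decreasing order (LPT): [20, 20, 14, 12, 11, 9, 5, 5]
Assign each job to the least loaded machine:
  Machine 1: jobs [20, 14, 9, 5], load = 48
  Machine 2: jobs [20, 12, 11, 5], load = 48
Makespan = max load = 48

48


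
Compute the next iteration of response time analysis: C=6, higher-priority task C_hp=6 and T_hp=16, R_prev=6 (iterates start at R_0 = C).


R_next = C + ceil(R_prev / T_hp) * C_hp
ceil(6 / 16) = ceil(0.375) = 1
Interference = 1 * 6 = 6
R_next = 6 + 6 = 12

12


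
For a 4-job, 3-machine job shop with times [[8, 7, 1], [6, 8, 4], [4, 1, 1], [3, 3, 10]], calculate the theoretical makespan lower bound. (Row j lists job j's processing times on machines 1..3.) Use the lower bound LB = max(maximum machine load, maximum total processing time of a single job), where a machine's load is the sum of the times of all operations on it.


Machine loads:
  Machine 1: 8 + 6 + 4 + 3 = 21
  Machine 2: 7 + 8 + 1 + 3 = 19
  Machine 3: 1 + 4 + 1 + 10 = 16
Max machine load = 21
Job totals:
  Job 1: 16
  Job 2: 18
  Job 3: 6
  Job 4: 16
Max job total = 18
Lower bound = max(21, 18) = 21

21


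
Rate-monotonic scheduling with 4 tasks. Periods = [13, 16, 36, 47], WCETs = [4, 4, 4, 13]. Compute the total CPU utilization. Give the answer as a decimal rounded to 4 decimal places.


Compute individual utilizations (exact fractions):
  Task 1: C/T = 4/13 (approx. 0.3077)
  Task 2: C/T = 4/16 = 1/4 (approx. 0.25)
  Task 3: C/T = 4/36 = 1/9 (approx. 0.1111)
  Task 4: C/T = 13/47 (approx. 0.2766)
Total utilization U = 4/13 + 1/4 + 1/9 + 13/47 = 20795/21996
Rounded to 4 decimal places: U = 0.9454
RM (Liu & Layland) bound for 4 tasks = 0.756828; compare with U = 20795/21996 (approx. 0.945399)
bound < U <= 1, so the RM sufficient condition is not met (inconclusive; an exact test such as response-time analysis is needed).

0.9454


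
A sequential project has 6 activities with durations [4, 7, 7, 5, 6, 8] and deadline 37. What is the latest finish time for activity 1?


LF(activity 1) = deadline - sum of successor durations
Successors: activities 2 through 6 with durations [7, 7, 5, 6, 8]
Sum of successor durations = 33
LF = 37 - 33 = 4

4


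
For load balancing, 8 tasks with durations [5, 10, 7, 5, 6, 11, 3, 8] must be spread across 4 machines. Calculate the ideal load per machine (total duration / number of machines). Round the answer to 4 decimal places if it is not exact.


Total processing time = 5 + 10 + 7 + 5 + 6 + 11 + 3 + 8 = 55
Number of machines = 4
Ideal balanced load = 55 / 4 = 13.75

13.75


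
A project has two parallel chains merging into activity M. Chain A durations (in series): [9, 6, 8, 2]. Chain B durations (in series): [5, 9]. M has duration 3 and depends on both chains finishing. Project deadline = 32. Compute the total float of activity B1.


Forward pass: ES(B1) = sum of predecessors on chain B = 0
EF = ES + duration = 0 + 5 = 5
Backward pass: LF(M) = deadline = 32; LS(M) = 32 - 3 = 29
LF(B1) = LS(M) - sum(successors on chain B) = 29 - 9 = 20
LS = LF - duration = 20 - 5 = 15
Total float = LS - ES = 15 - 0 = 15

15


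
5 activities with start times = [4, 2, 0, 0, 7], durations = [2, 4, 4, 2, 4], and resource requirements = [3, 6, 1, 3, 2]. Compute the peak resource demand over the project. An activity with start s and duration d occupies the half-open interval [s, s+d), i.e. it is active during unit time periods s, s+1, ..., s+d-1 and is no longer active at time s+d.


Each activity i is active on [start_i, start_i + duration_i).
Compute total resource usage per time slot:
  t=0: active resources = [1, 3], total = 4
  t=1: active resources = [1, 3], total = 4
  t=2: active resources = [6, 1], total = 7
  t=3: active resources = [6, 1], total = 7
  t=4: active resources = [3, 6], total = 9
  t=5: active resources = [3, 6], total = 9
  t=6: active resources = [], total = 0
  t=7: active resources = [2], total = 2
  t=8: active resources = [2], total = 2
  t=9: active resources = [2], total = 2
  t=10: active resources = [2], total = 2
Peak resource demand = 9

9


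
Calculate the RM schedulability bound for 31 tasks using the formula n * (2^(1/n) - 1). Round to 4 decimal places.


Compute 2^(1/31) = 1.0226114356
Subtract 1: 1.0226114356 - 1 = 0.0226114356
Multiply by n: 31 * 0.0226114356 = 0.7009545036
Round to 4 dp: 0.7010

0.7010


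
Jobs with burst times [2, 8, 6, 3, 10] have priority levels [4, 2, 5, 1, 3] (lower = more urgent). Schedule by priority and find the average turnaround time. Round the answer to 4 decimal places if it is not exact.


Sort by priority (ascending = highest first):
Order: [(1, 3), (2, 8), (3, 10), (4, 2), (5, 6)]
Completion times:
  Priority 1, burst=3, C=3
  Priority 2, burst=8, C=11
  Priority 3, burst=10, C=21
  Priority 4, burst=2, C=23
  Priority 5, burst=6, C=29
Average turnaround = 87/5 = 17.4

17.4


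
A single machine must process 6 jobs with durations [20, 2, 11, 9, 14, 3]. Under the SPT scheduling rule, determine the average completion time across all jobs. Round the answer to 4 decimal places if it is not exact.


Sort jobs by processing time (SPT order): [2, 3, 9, 11, 14, 20]
Compute completion times sequentially:
  Job 1: processing = 2, completes at 2
  Job 2: processing = 3, completes at 5
  Job 3: processing = 9, completes at 14
  Job 4: processing = 11, completes at 25
  Job 5: processing = 14, completes at 39
  Job 6: processing = 20, completes at 59
Sum of completion times = 144
Average completion time = 144/6 = 24.0

24.0


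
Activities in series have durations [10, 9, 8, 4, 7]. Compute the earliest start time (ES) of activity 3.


Activity 3 starts after activities 1 through 2 complete.
Predecessor durations: [10, 9]
ES = 10 + 9 = 19

19


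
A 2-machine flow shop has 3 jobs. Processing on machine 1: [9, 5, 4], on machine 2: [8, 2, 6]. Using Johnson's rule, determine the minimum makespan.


Apply Johnson's rule:
  Group 1 (a <= b): [(3, 4, 6)]
  Group 2 (a > b): [(1, 9, 8), (2, 5, 2)]
Optimal job order: [3, 1, 2]
Schedule:
  Job 3: M1 done at 4, M2 done at 10
  Job 1: M1 done at 13, M2 done at 21
  Job 2: M1 done at 18, M2 done at 23
Makespan = 23

23


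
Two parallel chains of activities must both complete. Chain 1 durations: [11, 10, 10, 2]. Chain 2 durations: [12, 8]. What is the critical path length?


Path A total = 11 + 10 + 10 + 2 = 33
Path B total = 12 + 8 = 20
Critical path = longest path = max(33, 20) = 33

33


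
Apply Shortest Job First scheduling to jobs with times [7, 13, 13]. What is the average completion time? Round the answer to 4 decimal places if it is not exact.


SJF order (ascending): [7, 13, 13]
Completion times:
  Job 1: burst=7, C=7
  Job 2: burst=13, C=20
  Job 3: burst=13, C=33
Average completion = 60/3 = 20.0

20.0


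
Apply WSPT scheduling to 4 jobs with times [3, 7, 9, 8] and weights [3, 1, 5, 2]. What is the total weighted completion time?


Compute p/w ratios and sort ascending (WSPT): [(3, 3), (9, 5), (8, 2), (7, 1)]
Compute weighted completion times:
  Job (p=3,w=3): C=3, w*C=3*3=9
  Job (p=9,w=5): C=12, w*C=5*12=60
  Job (p=8,w=2): C=20, w*C=2*20=40
  Job (p=7,w=1): C=27, w*C=1*27=27
Total weighted completion time = 136

136


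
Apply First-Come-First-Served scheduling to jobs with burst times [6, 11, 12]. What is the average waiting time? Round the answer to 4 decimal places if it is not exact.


FCFS order (as given): [6, 11, 12]
Waiting times:
  Job 1: wait = 0
  Job 2: wait = 6
  Job 3: wait = 17
Sum of waiting times = 23
Average waiting time = 23/3 = 7.6667

7.6667


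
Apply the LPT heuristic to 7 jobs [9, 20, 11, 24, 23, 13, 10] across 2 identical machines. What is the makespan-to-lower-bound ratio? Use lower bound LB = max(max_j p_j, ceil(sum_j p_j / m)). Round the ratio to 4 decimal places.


LPT order: [24, 23, 20, 13, 11, 10, 9]
Machine loads after assignment: [57, 53]
LPT makespan = 57
Lower bound = max(max_job, ceil(total/2)) = max(24, 55) = 55
Ratio = 57 / 55 = 1.0364

1.0364


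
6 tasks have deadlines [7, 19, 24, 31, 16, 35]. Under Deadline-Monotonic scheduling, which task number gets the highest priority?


Sort tasks by relative deadline (ascending):
  Task 1: deadline = 7
  Task 5: deadline = 16
  Task 2: deadline = 19
  Task 3: deadline = 24
  Task 4: deadline = 31
  Task 6: deadline = 35
Priority order (highest first): [1, 5, 2, 3, 4, 6]
Highest priority task = 1

1


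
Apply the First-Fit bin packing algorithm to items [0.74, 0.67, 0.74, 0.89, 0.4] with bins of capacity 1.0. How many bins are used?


Place items sequentially using First-Fit:
  Item 0.74 -> new Bin 1
  Item 0.67 -> new Bin 2
  Item 0.74 -> new Bin 3
  Item 0.89 -> new Bin 4
  Item 0.4 -> new Bin 5
Total bins used = 5

5


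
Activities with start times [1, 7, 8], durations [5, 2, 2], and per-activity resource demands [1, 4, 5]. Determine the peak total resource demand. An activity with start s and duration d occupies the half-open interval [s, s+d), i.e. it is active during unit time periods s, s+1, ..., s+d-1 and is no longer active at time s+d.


Each activity i is active on [start_i, start_i + duration_i).
Compute total resource usage per time slot:
  t=0: active resources = [], total = 0
  t=1: active resources = [1], total = 1
  t=2: active resources = [1], total = 1
  t=3: active resources = [1], total = 1
  t=4: active resources = [1], total = 1
  t=5: active resources = [1], total = 1
  t=6: active resources = [], total = 0
  t=7: active resources = [4], total = 4
  t=8: active resources = [4, 5], total = 9
  t=9: active resources = [5], total = 5
Peak resource demand = 9

9


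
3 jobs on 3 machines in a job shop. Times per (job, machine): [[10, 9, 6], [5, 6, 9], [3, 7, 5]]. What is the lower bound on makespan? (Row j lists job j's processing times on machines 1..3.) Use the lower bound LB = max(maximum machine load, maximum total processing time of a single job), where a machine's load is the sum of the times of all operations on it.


Machine loads:
  Machine 1: 10 + 5 + 3 = 18
  Machine 2: 9 + 6 + 7 = 22
  Machine 3: 6 + 9 + 5 = 20
Max machine load = 22
Job totals:
  Job 1: 25
  Job 2: 20
  Job 3: 15
Max job total = 25
Lower bound = max(22, 25) = 25

25


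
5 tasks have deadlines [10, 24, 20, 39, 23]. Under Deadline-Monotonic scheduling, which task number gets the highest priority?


Sort tasks by relative deadline (ascending):
  Task 1: deadline = 10
  Task 3: deadline = 20
  Task 5: deadline = 23
  Task 2: deadline = 24
  Task 4: deadline = 39
Priority order (highest first): [1, 3, 5, 2, 4]
Highest priority task = 1

1


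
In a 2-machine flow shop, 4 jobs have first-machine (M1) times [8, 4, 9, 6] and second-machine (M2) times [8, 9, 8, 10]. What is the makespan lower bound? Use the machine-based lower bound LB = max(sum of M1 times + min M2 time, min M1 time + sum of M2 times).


LB1 = sum(M1 times) + min(M2 times) = 27 + 8 = 35
LB2 = min(M1 times) + sum(M2 times) = 4 + 35 = 39
Lower bound = max(LB1, LB2) = max(35, 39) = 39

39


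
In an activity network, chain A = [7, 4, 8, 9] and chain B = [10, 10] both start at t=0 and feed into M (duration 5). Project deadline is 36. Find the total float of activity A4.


Forward pass: ES(A4) = sum of predecessors on chain A = 19
EF = ES + duration = 19 + 9 = 28
Backward pass: LF(M) = deadline = 36; LS(M) = 36 - 5 = 31
LF(A4) = LS(M) - sum(successors on chain A) = 31 - 0 = 31
LS = LF - duration = 31 - 9 = 22
Total float = LS - ES = 22 - 19 = 3

3


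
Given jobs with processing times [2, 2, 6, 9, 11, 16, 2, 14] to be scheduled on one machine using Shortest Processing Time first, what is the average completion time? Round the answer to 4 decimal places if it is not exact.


Sort jobs by processing time (SPT order): [2, 2, 2, 6, 9, 11, 14, 16]
Compute completion times sequentially:
  Job 1: processing = 2, completes at 2
  Job 2: processing = 2, completes at 4
  Job 3: processing = 2, completes at 6
  Job 4: processing = 6, completes at 12
  Job 5: processing = 9, completes at 21
  Job 6: processing = 11, completes at 32
  Job 7: processing = 14, completes at 46
  Job 8: processing = 16, completes at 62
Sum of completion times = 185
Average completion time = 185/8 = 23.125

23.125


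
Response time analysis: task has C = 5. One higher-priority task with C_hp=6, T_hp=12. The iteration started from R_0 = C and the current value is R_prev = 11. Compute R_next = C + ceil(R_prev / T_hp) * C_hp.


R_next = C + ceil(R_prev / T_hp) * C_hp
ceil(11 / 12) = ceil(0.9167) = 1
Interference = 1 * 6 = 6
R_next = 5 + 6 = 11
R_next = R_prev, so the iteration has converged (response time = 11).

11


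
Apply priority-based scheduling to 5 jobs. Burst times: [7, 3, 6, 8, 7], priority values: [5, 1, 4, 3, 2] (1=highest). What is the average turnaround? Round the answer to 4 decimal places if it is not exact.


Sort by priority (ascending = highest first):
Order: [(1, 3), (2, 7), (3, 8), (4, 6), (5, 7)]
Completion times:
  Priority 1, burst=3, C=3
  Priority 2, burst=7, C=10
  Priority 3, burst=8, C=18
  Priority 4, burst=6, C=24
  Priority 5, burst=7, C=31
Average turnaround = 86/5 = 17.2

17.2


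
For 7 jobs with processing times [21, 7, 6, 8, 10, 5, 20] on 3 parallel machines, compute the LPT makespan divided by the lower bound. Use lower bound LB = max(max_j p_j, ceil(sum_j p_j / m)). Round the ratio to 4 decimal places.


LPT order: [21, 20, 10, 8, 7, 6, 5]
Machine loads after assignment: [26, 26, 25]
LPT makespan = 26
Lower bound = max(max_job, ceil(total/3)) = max(21, 26) = 26
Ratio = 26 / 26 = 1.0

1.0


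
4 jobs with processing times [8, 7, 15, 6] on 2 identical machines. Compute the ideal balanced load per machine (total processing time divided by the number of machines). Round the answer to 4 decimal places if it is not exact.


Total processing time = 8 + 7 + 15 + 6 = 36
Number of machines = 2
Ideal balanced load = 36 / 2 = 18.0

18.0


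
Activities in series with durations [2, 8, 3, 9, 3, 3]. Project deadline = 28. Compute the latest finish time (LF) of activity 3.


LF(activity 3) = deadline - sum of successor durations
Successors: activities 4 through 6 with durations [9, 3, 3]
Sum of successor durations = 15
LF = 28 - 15 = 13

13


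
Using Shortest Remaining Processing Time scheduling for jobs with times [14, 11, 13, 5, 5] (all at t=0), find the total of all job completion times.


Since all jobs arrive at t=0, SRPT equals SPT ordering.
SPT order: [5, 5, 11, 13, 14]
Completion times:
  Job 1: p=5, C=5
  Job 2: p=5, C=10
  Job 3: p=11, C=21
  Job 4: p=13, C=34
  Job 5: p=14, C=48
Total completion time = 5 + 10 + 21 + 34 + 48 = 118

118


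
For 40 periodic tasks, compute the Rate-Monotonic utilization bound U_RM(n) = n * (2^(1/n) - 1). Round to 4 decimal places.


Compute 2^(1/40) = 1.0174796921
Subtract 1: 1.0174796921 - 1 = 0.0174796921
Multiply by n: 40 * 0.0174796921 = 0.6991876840
Round to 4 dp: 0.6992

0.6992


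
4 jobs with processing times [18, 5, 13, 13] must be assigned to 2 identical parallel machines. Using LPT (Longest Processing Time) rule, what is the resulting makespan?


Sort jobs in decreasing order (LPT): [18, 13, 13, 5]
Assign each job to the least loaded machine:
  Machine 1: jobs [18, 5], load = 23
  Machine 2: jobs [13, 13], load = 26
Makespan = max load = 26

26


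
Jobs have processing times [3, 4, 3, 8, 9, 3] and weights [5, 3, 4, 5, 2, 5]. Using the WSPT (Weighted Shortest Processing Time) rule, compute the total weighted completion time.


Compute p/w ratios and sort ascending (WSPT): [(3, 5), (3, 5), (3, 4), (4, 3), (8, 5), (9, 2)]
Compute weighted completion times:
  Job (p=3,w=5): C=3, w*C=5*3=15
  Job (p=3,w=5): C=6, w*C=5*6=30
  Job (p=3,w=4): C=9, w*C=4*9=36
  Job (p=4,w=3): C=13, w*C=3*13=39
  Job (p=8,w=5): C=21, w*C=5*21=105
  Job (p=9,w=2): C=30, w*C=2*30=60
Total weighted completion time = 285

285


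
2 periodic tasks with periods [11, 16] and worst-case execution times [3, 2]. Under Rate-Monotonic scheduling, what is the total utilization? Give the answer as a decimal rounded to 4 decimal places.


Compute individual utilizations (exact fractions):
  Task 1: C/T = 3/11 (approx. 0.2727)
  Task 2: C/T = 2/16 = 1/8 (approx. 0.125)
Total utilization U = 3/11 + 1/8 = 35/88
Rounded to 4 decimal places: U = 0.3977
RM (Liu & Layland) bound for 2 tasks = 0.828427; compare with U = 35/88 (approx. 0.397727)
U <= bound, so schedulable by RM sufficient condition.

0.3977


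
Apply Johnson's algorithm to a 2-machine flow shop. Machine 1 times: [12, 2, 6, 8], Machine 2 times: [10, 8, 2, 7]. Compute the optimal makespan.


Apply Johnson's rule:
  Group 1 (a <= b): [(2, 2, 8)]
  Group 2 (a > b): [(1, 12, 10), (4, 8, 7), (3, 6, 2)]
Optimal job order: [2, 1, 4, 3]
Schedule:
  Job 2: M1 done at 2, M2 done at 10
  Job 1: M1 done at 14, M2 done at 24
  Job 4: M1 done at 22, M2 done at 31
  Job 3: M1 done at 28, M2 done at 33
Makespan = 33

33


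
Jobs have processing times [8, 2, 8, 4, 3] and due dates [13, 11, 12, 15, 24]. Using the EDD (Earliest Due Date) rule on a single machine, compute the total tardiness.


Sort by due date (EDD order): [(2, 11), (8, 12), (8, 13), (4, 15), (3, 24)]
Compute completion times and tardiness:
  Job 1: p=2, d=11, C=2, tardiness=max(0,2-11)=0
  Job 2: p=8, d=12, C=10, tardiness=max(0,10-12)=0
  Job 3: p=8, d=13, C=18, tardiness=max(0,18-13)=5
  Job 4: p=4, d=15, C=22, tardiness=max(0,22-15)=7
  Job 5: p=3, d=24, C=25, tardiness=max(0,25-24)=1
Total tardiness = 13

13


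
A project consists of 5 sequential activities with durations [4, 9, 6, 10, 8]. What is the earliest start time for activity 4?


Activity 4 starts after activities 1 through 3 complete.
Predecessor durations: [4, 9, 6]
ES = 4 + 9 + 6 = 19

19


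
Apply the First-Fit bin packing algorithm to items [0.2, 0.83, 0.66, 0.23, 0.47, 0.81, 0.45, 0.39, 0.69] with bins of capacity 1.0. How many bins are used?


Place items sequentially using First-Fit:
  Item 0.2 -> new Bin 1
  Item 0.83 -> new Bin 2
  Item 0.66 -> Bin 1 (now 0.86)
  Item 0.23 -> new Bin 3
  Item 0.47 -> Bin 3 (now 0.7)
  Item 0.81 -> new Bin 4
  Item 0.45 -> new Bin 5
  Item 0.39 -> Bin 5 (now 0.84)
  Item 0.69 -> new Bin 6
Total bins used = 6

6


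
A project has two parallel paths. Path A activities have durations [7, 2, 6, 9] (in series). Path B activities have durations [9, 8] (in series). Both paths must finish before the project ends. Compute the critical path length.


Path A total = 7 + 2 + 6 + 9 = 24
Path B total = 9 + 8 = 17
Critical path = longest path = max(24, 17) = 24

24


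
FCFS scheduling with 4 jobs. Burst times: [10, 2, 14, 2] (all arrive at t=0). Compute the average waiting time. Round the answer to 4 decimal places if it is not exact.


FCFS order (as given): [10, 2, 14, 2]
Waiting times:
  Job 1: wait = 0
  Job 2: wait = 10
  Job 3: wait = 12
  Job 4: wait = 26
Sum of waiting times = 48
Average waiting time = 48/4 = 12.0

12.0


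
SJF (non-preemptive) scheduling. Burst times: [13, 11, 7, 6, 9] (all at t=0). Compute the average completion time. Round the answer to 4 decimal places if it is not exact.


SJF order (ascending): [6, 7, 9, 11, 13]
Completion times:
  Job 1: burst=6, C=6
  Job 2: burst=7, C=13
  Job 3: burst=9, C=22
  Job 4: burst=11, C=33
  Job 5: burst=13, C=46
Average completion = 120/5 = 24.0

24.0


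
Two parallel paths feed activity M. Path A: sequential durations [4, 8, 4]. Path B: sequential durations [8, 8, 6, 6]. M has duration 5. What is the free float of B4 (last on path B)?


ES(B4) = sum of predecessors on chain B = 22
EF(B4) = ES + duration = 22 + 6 = 28
Successor of B4 is M. ES(M) = max(sum(A), sum(B)) = max(16, 28) = 28
Free float = ES(successor) - EF(current) = 28 - 28 = 0

0


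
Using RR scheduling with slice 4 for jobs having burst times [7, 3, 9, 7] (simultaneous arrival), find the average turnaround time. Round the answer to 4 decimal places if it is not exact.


Time quantum = 4
Execution trace:
  J1 runs 4 units, time = 4
  J2 runs 3 units, time = 7
  J3 runs 4 units, time = 11
  J4 runs 4 units, time = 15
  J1 runs 3 units, time = 18
  J3 runs 4 units, time = 22
  J4 runs 3 units, time = 25
  J3 runs 1 units, time = 26
Finish times: [18, 7, 26, 25]
Average turnaround = 76/4 = 19.0

19.0


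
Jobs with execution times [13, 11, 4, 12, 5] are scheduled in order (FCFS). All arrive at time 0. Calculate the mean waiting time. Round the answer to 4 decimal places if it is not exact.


FCFS order (as given): [13, 11, 4, 12, 5]
Waiting times:
  Job 1: wait = 0
  Job 2: wait = 13
  Job 3: wait = 24
  Job 4: wait = 28
  Job 5: wait = 40
Sum of waiting times = 105
Average waiting time = 105/5 = 21.0

21.0


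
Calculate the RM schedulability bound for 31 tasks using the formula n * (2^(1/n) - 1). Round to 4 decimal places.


Compute 2^(1/31) = 1.0226114356
Subtract 1: 1.0226114356 - 1 = 0.0226114356
Multiply by n: 31 * 0.0226114356 = 0.7009545036
Round to 4 dp: 0.7010

0.7010


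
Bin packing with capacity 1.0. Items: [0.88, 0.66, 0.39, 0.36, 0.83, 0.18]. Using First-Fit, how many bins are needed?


Place items sequentially using First-Fit:
  Item 0.88 -> new Bin 1
  Item 0.66 -> new Bin 2
  Item 0.39 -> new Bin 3
  Item 0.36 -> Bin 3 (now 0.75)
  Item 0.83 -> new Bin 4
  Item 0.18 -> Bin 2 (now 0.84)
Total bins used = 4

4


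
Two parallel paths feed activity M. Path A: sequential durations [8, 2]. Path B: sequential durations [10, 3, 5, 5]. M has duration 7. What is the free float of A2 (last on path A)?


ES(A2) = sum of predecessors on chain A = 8
EF(A2) = ES + duration = 8 + 2 = 10
Successor of A2 is M. ES(M) = max(sum(A), sum(B)) = max(10, 23) = 23
Free float = ES(successor) - EF(current) = 23 - 10 = 13

13


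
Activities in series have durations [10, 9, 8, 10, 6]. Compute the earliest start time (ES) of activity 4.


Activity 4 starts after activities 1 through 3 complete.
Predecessor durations: [10, 9, 8]
ES = 10 + 9 + 8 = 27

27


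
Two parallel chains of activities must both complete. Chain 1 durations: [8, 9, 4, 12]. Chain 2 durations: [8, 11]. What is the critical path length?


Path A total = 8 + 9 + 4 + 12 = 33
Path B total = 8 + 11 = 19
Critical path = longest path = max(33, 19) = 33

33


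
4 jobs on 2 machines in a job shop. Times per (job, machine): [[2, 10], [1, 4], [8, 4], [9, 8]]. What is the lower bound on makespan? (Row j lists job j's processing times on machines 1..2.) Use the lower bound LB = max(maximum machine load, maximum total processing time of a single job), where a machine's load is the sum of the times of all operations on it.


Machine loads:
  Machine 1: 2 + 1 + 8 + 9 = 20
  Machine 2: 10 + 4 + 4 + 8 = 26
Max machine load = 26
Job totals:
  Job 1: 12
  Job 2: 5
  Job 3: 12
  Job 4: 17
Max job total = 17
Lower bound = max(26, 17) = 26

26


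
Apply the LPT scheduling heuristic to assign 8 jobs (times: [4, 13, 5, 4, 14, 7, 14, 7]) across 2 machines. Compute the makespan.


Sort jobs in decreasing order (LPT): [14, 14, 13, 7, 7, 5, 4, 4]
Assign each job to the least loaded machine:
  Machine 1: jobs [14, 13, 5, 4], load = 36
  Machine 2: jobs [14, 7, 7, 4], load = 32
Makespan = max load = 36

36


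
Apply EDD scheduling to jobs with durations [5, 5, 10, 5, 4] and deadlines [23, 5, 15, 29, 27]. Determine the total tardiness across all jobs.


Sort by due date (EDD order): [(5, 5), (10, 15), (5, 23), (4, 27), (5, 29)]
Compute completion times and tardiness:
  Job 1: p=5, d=5, C=5, tardiness=max(0,5-5)=0
  Job 2: p=10, d=15, C=15, tardiness=max(0,15-15)=0
  Job 3: p=5, d=23, C=20, tardiness=max(0,20-23)=0
  Job 4: p=4, d=27, C=24, tardiness=max(0,24-27)=0
  Job 5: p=5, d=29, C=29, tardiness=max(0,29-29)=0
Total tardiness = 0

0


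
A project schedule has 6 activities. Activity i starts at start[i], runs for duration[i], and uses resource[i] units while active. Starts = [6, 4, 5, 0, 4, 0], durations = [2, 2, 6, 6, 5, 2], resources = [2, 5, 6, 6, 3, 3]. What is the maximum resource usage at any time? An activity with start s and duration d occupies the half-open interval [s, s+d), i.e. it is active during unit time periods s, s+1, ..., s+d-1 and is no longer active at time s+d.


Each activity i is active on [start_i, start_i + duration_i).
Compute total resource usage per time slot:
  t=0: active resources = [6, 3], total = 9
  t=1: active resources = [6, 3], total = 9
  t=2: active resources = [6], total = 6
  t=3: active resources = [6], total = 6
  t=4: active resources = [5, 6, 3], total = 14
  t=5: active resources = [5, 6, 6, 3], total = 20
  t=6: active resources = [2, 6, 3], total = 11
  t=7: active resources = [2, 6, 3], total = 11
  t=8: active resources = [6, 3], total = 9
  t=9: active resources = [6], total = 6
  t=10: active resources = [6], total = 6
Peak resource demand = 20

20


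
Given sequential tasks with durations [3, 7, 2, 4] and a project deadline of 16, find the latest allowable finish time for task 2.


LF(activity 2) = deadline - sum of successor durations
Successors: activities 3 through 4 with durations [2, 4]
Sum of successor durations = 6
LF = 16 - 6 = 10

10


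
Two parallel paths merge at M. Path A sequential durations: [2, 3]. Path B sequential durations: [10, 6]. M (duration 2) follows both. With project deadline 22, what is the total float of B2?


Forward pass: ES(B2) = sum of predecessors on chain B = 10
EF = ES + duration = 10 + 6 = 16
Backward pass: LF(M) = deadline = 22; LS(M) = 22 - 2 = 20
LF(B2) = LS(M) - sum(successors on chain B) = 20 - 0 = 20
LS = LF - duration = 20 - 6 = 14
Total float = LS - ES = 14 - 10 = 4

4


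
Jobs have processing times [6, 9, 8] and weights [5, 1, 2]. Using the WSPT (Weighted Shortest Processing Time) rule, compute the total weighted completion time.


Compute p/w ratios and sort ascending (WSPT): [(6, 5), (8, 2), (9, 1)]
Compute weighted completion times:
  Job (p=6,w=5): C=6, w*C=5*6=30
  Job (p=8,w=2): C=14, w*C=2*14=28
  Job (p=9,w=1): C=23, w*C=1*23=23
Total weighted completion time = 81

81


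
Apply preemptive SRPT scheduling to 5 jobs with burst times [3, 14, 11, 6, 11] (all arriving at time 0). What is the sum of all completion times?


Since all jobs arrive at t=0, SRPT equals SPT ordering.
SPT order: [3, 6, 11, 11, 14]
Completion times:
  Job 1: p=3, C=3
  Job 2: p=6, C=9
  Job 3: p=11, C=20
  Job 4: p=11, C=31
  Job 5: p=14, C=45
Total completion time = 3 + 9 + 20 + 31 + 45 = 108

108


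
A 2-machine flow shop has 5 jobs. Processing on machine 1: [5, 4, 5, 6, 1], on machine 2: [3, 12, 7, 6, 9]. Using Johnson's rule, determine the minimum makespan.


Apply Johnson's rule:
  Group 1 (a <= b): [(5, 1, 9), (2, 4, 12), (3, 5, 7), (4, 6, 6)]
  Group 2 (a > b): [(1, 5, 3)]
Optimal job order: [5, 2, 3, 4, 1]
Schedule:
  Job 5: M1 done at 1, M2 done at 10
  Job 2: M1 done at 5, M2 done at 22
  Job 3: M1 done at 10, M2 done at 29
  Job 4: M1 done at 16, M2 done at 35
  Job 1: M1 done at 21, M2 done at 38
Makespan = 38

38


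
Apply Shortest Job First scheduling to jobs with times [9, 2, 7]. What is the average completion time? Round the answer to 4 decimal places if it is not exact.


SJF order (ascending): [2, 7, 9]
Completion times:
  Job 1: burst=2, C=2
  Job 2: burst=7, C=9
  Job 3: burst=9, C=18
Average completion = 29/3 = 9.6667

9.6667


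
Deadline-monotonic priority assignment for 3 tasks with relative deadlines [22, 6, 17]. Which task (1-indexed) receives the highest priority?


Sort tasks by relative deadline (ascending):
  Task 2: deadline = 6
  Task 3: deadline = 17
  Task 1: deadline = 22
Priority order (highest first): [2, 3, 1]
Highest priority task = 2

2


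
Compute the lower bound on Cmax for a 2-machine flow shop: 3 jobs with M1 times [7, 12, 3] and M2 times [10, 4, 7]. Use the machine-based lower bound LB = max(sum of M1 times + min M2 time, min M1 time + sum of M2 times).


LB1 = sum(M1 times) + min(M2 times) = 22 + 4 = 26
LB2 = min(M1 times) + sum(M2 times) = 3 + 21 = 24
Lower bound = max(LB1, LB2) = max(26, 24) = 26

26


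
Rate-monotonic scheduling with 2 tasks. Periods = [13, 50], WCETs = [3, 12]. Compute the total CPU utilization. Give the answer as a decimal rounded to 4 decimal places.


Compute individual utilizations (exact fractions):
  Task 1: C/T = 3/13 (approx. 0.2308)
  Task 2: C/T = 12/50 = 6/25 (approx. 0.24)
Total utilization U = 3/13 + 6/25 = 153/325
Rounded to 4 decimal places: U = 0.4708
RM (Liu & Layland) bound for 2 tasks = 0.828427; compare with U = 153/325 (approx. 0.470769)
U <= bound, so schedulable by RM sufficient condition.

0.4708


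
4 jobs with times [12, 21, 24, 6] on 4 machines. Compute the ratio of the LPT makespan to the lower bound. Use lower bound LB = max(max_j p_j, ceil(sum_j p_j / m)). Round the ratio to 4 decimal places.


LPT order: [24, 21, 12, 6]
Machine loads after assignment: [24, 21, 12, 6]
LPT makespan = 24
Lower bound = max(max_job, ceil(total/4)) = max(24, 16) = 24
Ratio = 24 / 24 = 1.0

1.0


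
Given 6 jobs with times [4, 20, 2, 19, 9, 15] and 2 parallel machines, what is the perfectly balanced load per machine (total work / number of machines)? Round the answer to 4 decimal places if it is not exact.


Total processing time = 4 + 20 + 2 + 19 + 9 + 15 = 69
Number of machines = 2
Ideal balanced load = 69 / 2 = 34.5

34.5


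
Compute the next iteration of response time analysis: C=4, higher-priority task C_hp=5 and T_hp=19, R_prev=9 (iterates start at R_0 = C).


R_next = C + ceil(R_prev / T_hp) * C_hp
ceil(9 / 19) = ceil(0.4737) = 1
Interference = 1 * 5 = 5
R_next = 4 + 5 = 9
R_next = R_prev, so the iteration has converged (response time = 9).

9


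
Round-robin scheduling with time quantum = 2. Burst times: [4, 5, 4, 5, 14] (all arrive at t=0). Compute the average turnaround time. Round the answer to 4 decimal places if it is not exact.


Time quantum = 2
Execution trace:
  J1 runs 2 units, time = 2
  J2 runs 2 units, time = 4
  J3 runs 2 units, time = 6
  J4 runs 2 units, time = 8
  J5 runs 2 units, time = 10
  J1 runs 2 units, time = 12
  J2 runs 2 units, time = 14
  J3 runs 2 units, time = 16
  J4 runs 2 units, time = 18
  J5 runs 2 units, time = 20
  J2 runs 1 units, time = 21
  J4 runs 1 units, time = 22
  J5 runs 2 units, time = 24
  J5 runs 2 units, time = 26
  J5 runs 2 units, time = 28
  J5 runs 2 units, time = 30
  J5 runs 2 units, time = 32
Finish times: [12, 21, 16, 22, 32]
Average turnaround = 103/5 = 20.6

20.6


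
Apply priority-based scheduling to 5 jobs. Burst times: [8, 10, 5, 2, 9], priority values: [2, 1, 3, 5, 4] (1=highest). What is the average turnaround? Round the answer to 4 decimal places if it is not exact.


Sort by priority (ascending = highest first):
Order: [(1, 10), (2, 8), (3, 5), (4, 9), (5, 2)]
Completion times:
  Priority 1, burst=10, C=10
  Priority 2, burst=8, C=18
  Priority 3, burst=5, C=23
  Priority 4, burst=9, C=32
  Priority 5, burst=2, C=34
Average turnaround = 117/5 = 23.4

23.4


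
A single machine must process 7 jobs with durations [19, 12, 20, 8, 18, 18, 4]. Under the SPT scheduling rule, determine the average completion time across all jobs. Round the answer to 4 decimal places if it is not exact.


Sort jobs by processing time (SPT order): [4, 8, 12, 18, 18, 19, 20]
Compute completion times sequentially:
  Job 1: processing = 4, completes at 4
  Job 2: processing = 8, completes at 12
  Job 3: processing = 12, completes at 24
  Job 4: processing = 18, completes at 42
  Job 5: processing = 18, completes at 60
  Job 6: processing = 19, completes at 79
  Job 7: processing = 20, completes at 99
Sum of completion times = 320
Average completion time = 320/7 = 45.7143

45.7143


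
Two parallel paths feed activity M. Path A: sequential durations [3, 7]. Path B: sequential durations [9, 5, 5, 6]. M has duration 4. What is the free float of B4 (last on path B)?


ES(B4) = sum of predecessors on chain B = 19
EF(B4) = ES + duration = 19 + 6 = 25
Successor of B4 is M. ES(M) = max(sum(A), sum(B)) = max(10, 25) = 25
Free float = ES(successor) - EF(current) = 25 - 25 = 0

0


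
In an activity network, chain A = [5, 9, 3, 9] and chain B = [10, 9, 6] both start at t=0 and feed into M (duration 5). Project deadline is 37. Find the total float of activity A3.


Forward pass: ES(A3) = sum of predecessors on chain A = 14
EF = ES + duration = 14 + 3 = 17
Backward pass: LF(M) = deadline = 37; LS(M) = 37 - 5 = 32
LF(A3) = LS(M) - sum(successors on chain A) = 32 - 9 = 23
LS = LF - duration = 23 - 3 = 20
Total float = LS - ES = 20 - 14 = 6

6


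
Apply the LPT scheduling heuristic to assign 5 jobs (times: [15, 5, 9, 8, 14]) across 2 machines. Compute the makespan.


Sort jobs in decreasing order (LPT): [15, 14, 9, 8, 5]
Assign each job to the least loaded machine:
  Machine 1: jobs [15, 8, 5], load = 28
  Machine 2: jobs [14, 9], load = 23
Makespan = max load = 28

28


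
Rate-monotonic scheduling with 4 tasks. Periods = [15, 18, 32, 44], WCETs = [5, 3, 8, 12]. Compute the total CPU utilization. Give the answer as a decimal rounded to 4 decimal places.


Compute individual utilizations (exact fractions):
  Task 1: C/T = 5/15 = 1/3 (approx. 0.3333)
  Task 2: C/T = 3/18 = 1/6 (approx. 0.1667)
  Task 3: C/T = 8/32 = 1/4 (approx. 0.25)
  Task 4: C/T = 12/44 = 3/11 (approx. 0.2727)
Total utilization U = 1/3 + 1/6 + 1/4 + 3/11 = 45/44
Rounded to 4 decimal places: U = 1.0227
RM (Liu & Layland) bound for 4 tasks = 0.756828; compare with U = 45/44 (approx. 1.022727)
U > 1, so the task set is not schedulable (processor overloaded).

1.0227


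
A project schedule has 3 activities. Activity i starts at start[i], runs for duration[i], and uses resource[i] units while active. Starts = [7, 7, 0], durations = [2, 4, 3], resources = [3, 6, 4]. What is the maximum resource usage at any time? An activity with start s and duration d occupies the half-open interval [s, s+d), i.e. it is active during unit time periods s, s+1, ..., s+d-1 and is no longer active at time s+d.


Each activity i is active on [start_i, start_i + duration_i).
Compute total resource usage per time slot:
  t=0: active resources = [4], total = 4
  t=1: active resources = [4], total = 4
  t=2: active resources = [4], total = 4
  t=3: active resources = [], total = 0
  t=4: active resources = [], total = 0
  t=5: active resources = [], total = 0
  t=6: active resources = [], total = 0
  t=7: active resources = [3, 6], total = 9
  t=8: active resources = [3, 6], total = 9
  t=9: active resources = [6], total = 6
  t=10: active resources = [6], total = 6
Peak resource demand = 9

9


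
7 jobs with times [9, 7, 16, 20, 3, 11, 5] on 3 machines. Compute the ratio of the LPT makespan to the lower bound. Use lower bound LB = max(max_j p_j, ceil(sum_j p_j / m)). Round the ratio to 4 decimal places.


LPT order: [20, 16, 11, 9, 7, 5, 3]
Machine loads after assignment: [25, 23, 23]
LPT makespan = 25
Lower bound = max(max_job, ceil(total/3)) = max(20, 24) = 24
Ratio = 25 / 24 = 1.0417

1.0417


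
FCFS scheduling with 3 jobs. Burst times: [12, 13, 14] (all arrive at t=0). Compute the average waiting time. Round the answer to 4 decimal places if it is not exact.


FCFS order (as given): [12, 13, 14]
Waiting times:
  Job 1: wait = 0
  Job 2: wait = 12
  Job 3: wait = 25
Sum of waiting times = 37
Average waiting time = 37/3 = 12.3333

12.3333


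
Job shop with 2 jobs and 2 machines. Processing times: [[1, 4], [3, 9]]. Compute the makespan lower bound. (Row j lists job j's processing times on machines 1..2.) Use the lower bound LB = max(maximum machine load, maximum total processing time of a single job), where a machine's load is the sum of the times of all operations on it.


Machine loads:
  Machine 1: 1 + 3 = 4
  Machine 2: 4 + 9 = 13
Max machine load = 13
Job totals:
  Job 1: 5
  Job 2: 12
Max job total = 12
Lower bound = max(13, 12) = 13

13


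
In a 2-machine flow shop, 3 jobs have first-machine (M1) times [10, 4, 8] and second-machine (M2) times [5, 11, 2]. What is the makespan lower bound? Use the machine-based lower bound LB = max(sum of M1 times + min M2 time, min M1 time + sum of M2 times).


LB1 = sum(M1 times) + min(M2 times) = 22 + 2 = 24
LB2 = min(M1 times) + sum(M2 times) = 4 + 18 = 22
Lower bound = max(LB1, LB2) = max(24, 22) = 24

24


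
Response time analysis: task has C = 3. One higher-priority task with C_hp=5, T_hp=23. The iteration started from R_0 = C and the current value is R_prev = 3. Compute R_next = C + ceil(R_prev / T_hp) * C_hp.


R_next = C + ceil(R_prev / T_hp) * C_hp
ceil(3 / 23) = ceil(0.1304) = 1
Interference = 1 * 5 = 5
R_next = 3 + 5 = 8

8


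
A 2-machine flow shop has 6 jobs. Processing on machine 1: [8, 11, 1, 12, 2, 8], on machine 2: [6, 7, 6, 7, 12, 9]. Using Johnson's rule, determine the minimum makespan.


Apply Johnson's rule:
  Group 1 (a <= b): [(3, 1, 6), (5, 2, 12), (6, 8, 9)]
  Group 2 (a > b): [(2, 11, 7), (4, 12, 7), (1, 8, 6)]
Optimal job order: [3, 5, 6, 2, 4, 1]
Schedule:
  Job 3: M1 done at 1, M2 done at 7
  Job 5: M1 done at 3, M2 done at 19
  Job 6: M1 done at 11, M2 done at 28
  Job 2: M1 done at 22, M2 done at 35
  Job 4: M1 done at 34, M2 done at 42
  Job 1: M1 done at 42, M2 done at 48
Makespan = 48

48


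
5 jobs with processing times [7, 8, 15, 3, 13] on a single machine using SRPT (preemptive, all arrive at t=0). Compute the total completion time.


Since all jobs arrive at t=0, SRPT equals SPT ordering.
SPT order: [3, 7, 8, 13, 15]
Completion times:
  Job 1: p=3, C=3
  Job 2: p=7, C=10
  Job 3: p=8, C=18
  Job 4: p=13, C=31
  Job 5: p=15, C=46
Total completion time = 3 + 10 + 18 + 31 + 46 = 108

108


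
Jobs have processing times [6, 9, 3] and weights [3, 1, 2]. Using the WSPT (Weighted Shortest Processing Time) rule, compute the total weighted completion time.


Compute p/w ratios and sort ascending (WSPT): [(3, 2), (6, 3), (9, 1)]
Compute weighted completion times:
  Job (p=3,w=2): C=3, w*C=2*3=6
  Job (p=6,w=3): C=9, w*C=3*9=27
  Job (p=9,w=1): C=18, w*C=1*18=18
Total weighted completion time = 51

51


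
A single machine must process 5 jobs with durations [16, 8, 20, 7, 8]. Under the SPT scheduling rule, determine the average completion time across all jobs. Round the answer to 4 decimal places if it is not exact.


Sort jobs by processing time (SPT order): [7, 8, 8, 16, 20]
Compute completion times sequentially:
  Job 1: processing = 7, completes at 7
  Job 2: processing = 8, completes at 15
  Job 3: processing = 8, completes at 23
  Job 4: processing = 16, completes at 39
  Job 5: processing = 20, completes at 59
Sum of completion times = 143
Average completion time = 143/5 = 28.6

28.6


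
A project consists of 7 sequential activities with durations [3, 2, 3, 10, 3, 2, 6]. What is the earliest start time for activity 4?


Activity 4 starts after activities 1 through 3 complete.
Predecessor durations: [3, 2, 3]
ES = 3 + 2 + 3 = 8

8


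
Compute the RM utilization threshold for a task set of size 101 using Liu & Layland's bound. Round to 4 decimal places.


Compute 2^(1/101) = 1.0068864466
Subtract 1: 1.0068864466 - 1 = 0.0068864466
Multiply by n: 101 * 0.0068864466 = 0.6955311066
Round to 4 dp: 0.6955

0.6955


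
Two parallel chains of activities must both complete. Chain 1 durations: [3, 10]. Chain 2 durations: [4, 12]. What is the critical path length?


Path A total = 3 + 10 = 13
Path B total = 4 + 12 = 16
Critical path = longest path = max(13, 16) = 16

16


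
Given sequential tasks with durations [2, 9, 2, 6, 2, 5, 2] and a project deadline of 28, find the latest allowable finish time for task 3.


LF(activity 3) = deadline - sum of successor durations
Successors: activities 4 through 7 with durations [6, 2, 5, 2]
Sum of successor durations = 15
LF = 28 - 15 = 13

13
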